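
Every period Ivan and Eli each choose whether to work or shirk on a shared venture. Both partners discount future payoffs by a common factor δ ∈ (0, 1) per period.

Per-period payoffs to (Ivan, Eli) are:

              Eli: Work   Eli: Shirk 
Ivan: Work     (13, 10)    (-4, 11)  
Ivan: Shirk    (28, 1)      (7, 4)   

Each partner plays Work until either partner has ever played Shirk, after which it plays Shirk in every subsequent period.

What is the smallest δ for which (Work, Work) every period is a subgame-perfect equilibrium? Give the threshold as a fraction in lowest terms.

For Ivan: deviation gain 28−13 = 15, per-period punishment loss 13−7 = 6. IC gives δ ≥ 15/21 = 5/7.
For Eli: gain 1, loss 6 per period, so δ ≥ 1/7.
The tighter constraint is Ivan's, so cooperation needs δ ≥ 5/7.

5/7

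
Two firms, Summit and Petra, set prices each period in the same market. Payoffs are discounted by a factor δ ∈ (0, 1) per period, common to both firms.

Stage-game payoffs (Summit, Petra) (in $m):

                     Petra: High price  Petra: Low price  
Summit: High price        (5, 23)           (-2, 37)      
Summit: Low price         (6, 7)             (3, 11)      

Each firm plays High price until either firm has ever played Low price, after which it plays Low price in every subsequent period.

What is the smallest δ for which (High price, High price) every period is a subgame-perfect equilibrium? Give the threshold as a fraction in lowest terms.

7/13

For Summit: deviation gain 6−5 = 1, per-period punishment loss 5−3 = 2. IC gives δ ≥ 1/3.
For Petra: gain 14, loss 12 per period, so δ ≥ 14/26 = 7/13.
The tighter constraint is Petra's, so cooperation needs δ ≥ 7/13.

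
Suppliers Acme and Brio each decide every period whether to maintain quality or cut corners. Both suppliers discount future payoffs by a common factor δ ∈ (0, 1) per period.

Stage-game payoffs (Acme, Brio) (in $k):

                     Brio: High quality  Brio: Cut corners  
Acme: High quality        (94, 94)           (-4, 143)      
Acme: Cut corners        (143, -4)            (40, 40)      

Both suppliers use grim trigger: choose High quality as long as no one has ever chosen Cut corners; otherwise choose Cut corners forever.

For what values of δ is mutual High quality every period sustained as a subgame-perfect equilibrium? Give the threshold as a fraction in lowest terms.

Under grim trigger the critical discount factor is (T−C)/(T−P) with T = 143, C = 94, P = 40.
δ* = (143−94)/(143−40) = 49/103.

49/103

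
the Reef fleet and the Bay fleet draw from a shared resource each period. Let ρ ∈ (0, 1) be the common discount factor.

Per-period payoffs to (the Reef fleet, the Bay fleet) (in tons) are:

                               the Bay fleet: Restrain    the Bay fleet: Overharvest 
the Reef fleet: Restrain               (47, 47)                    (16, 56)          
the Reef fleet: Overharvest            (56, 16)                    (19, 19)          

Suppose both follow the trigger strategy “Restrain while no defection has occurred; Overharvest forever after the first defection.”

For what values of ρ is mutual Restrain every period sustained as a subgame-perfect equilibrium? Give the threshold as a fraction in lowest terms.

9/37

One-period gain from deviating is 56 − 47 = 9. The loss is 47 − 19 = 28 in every subsequent period, with present value 28·ρ/(1−ρ).
Deviation is unprofitable when 28·ρ/(1−ρ) ≥ 9, i.e. ρ/(1−ρ) ≥ 9/28.
Equivalently ρ ≥ 9/(9+28) = 9/37.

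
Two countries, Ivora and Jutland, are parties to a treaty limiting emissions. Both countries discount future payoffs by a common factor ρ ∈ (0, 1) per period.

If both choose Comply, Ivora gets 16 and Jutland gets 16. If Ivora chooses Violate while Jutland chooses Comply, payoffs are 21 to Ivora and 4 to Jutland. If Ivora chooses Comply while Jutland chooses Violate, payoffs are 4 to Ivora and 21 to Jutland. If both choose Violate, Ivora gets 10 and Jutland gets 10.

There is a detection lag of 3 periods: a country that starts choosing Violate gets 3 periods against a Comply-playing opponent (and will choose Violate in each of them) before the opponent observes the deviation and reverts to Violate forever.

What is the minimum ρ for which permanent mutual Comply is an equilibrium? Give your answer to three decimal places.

0.769

Deviating for the 3 undetected periods gains 21−16 = 5 per period over cooperation, then loses 16−10 = 6 per period forever once punishment starts.
Gain: 5(1 + ρ + … + ρ^2); loss: 6·ρ^3/(1−ρ).
No profitable deviation ⇔ 5(1−ρ^3) ≤ 6·ρ^3, i.e. ρ^3 ≥ 5/(5+6) = 5/11.
Hence ρ ≥ (5/11)^(1/3) ≈ 0.769.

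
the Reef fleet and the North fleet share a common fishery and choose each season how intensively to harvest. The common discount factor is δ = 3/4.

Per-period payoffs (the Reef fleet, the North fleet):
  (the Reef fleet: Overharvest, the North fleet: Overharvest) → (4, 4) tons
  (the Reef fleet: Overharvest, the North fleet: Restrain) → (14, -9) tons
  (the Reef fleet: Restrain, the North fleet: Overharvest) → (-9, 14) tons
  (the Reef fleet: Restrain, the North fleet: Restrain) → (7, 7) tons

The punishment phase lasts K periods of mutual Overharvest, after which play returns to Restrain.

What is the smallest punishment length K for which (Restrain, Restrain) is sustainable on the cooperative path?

Need Σ_{k=1}^{K} δ^k ≥ (14−7)/(7−4) = 2.3333 at δ = 3/4.
At K = 5 the sum is 2.2881 < 2.3333; at K = 6 it is 2.4661 ≥ 2.3333.
So the minimum punishment length is K = 6.

6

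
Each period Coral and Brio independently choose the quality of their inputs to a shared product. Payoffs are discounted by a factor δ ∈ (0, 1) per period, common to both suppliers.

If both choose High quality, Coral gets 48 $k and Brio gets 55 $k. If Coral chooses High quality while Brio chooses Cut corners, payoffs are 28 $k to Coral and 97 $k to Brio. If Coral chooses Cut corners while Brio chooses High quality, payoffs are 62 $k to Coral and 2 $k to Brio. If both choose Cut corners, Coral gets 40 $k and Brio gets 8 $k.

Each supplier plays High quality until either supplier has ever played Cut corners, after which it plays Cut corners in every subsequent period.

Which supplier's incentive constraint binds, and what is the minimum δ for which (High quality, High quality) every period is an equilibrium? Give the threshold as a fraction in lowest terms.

Coral; δ ≥ 7/11

Coral's threshold: (62−48)/(62−40) = 7/11.
Brio's threshold: (97−55)/(97−8) = 42/89.
7/11 > 42/89, so Coral binds and δ* = 7/11.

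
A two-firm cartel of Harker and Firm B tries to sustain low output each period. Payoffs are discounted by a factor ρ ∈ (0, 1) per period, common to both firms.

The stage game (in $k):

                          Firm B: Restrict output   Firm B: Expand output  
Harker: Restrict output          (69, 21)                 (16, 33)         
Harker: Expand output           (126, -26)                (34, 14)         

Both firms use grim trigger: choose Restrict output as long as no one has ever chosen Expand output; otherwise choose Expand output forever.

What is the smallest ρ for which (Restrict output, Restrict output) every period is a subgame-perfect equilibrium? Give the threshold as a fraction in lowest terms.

Harker's threshold: (126−69)/(126−34) = 57/92.
Firm B's threshold: (33−21)/(33−14) = 12/19.
57/92 < 12/19, so Firm B binds and ρ* = 12/19.

12/19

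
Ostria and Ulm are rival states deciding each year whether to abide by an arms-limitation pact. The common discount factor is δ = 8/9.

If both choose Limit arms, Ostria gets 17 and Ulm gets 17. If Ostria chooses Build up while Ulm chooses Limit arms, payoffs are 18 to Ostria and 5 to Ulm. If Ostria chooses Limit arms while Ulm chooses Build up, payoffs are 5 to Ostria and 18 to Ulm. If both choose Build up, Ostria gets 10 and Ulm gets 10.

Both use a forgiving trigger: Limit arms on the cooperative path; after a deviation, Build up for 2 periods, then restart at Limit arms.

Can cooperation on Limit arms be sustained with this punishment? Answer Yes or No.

Yes

A one-shot deviation gives 18 now, then 10 for 2 periods, then back to 17.
Gain from deviating: (18−17) today; loss: (17−10) in each of the next 2 periods.
No-deviation condition: (17−10)(δ+…+δ^2) ≥ 18−17, i.e. δ+…+δ^2 ≥ 1/7.
At δ = 8/9: δ+…+δ^2 = 1.6790 ≥ 0.1429.
So cooperation is sustainable.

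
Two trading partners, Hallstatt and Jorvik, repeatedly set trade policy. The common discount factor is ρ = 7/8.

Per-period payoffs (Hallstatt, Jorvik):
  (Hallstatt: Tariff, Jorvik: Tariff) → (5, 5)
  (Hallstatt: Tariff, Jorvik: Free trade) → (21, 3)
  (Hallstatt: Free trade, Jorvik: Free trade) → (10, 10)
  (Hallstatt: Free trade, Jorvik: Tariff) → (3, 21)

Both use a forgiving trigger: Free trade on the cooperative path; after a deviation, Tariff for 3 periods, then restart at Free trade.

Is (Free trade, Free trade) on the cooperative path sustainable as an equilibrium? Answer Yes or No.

Comparing payoff streams over the 4 periods until play realigns: cooperate → 10(1+ρ+…+ρ^3); deviate → 21 + 5(ρ+…+ρ^3).
Cooperation is sustained iff (10−5)(ρ+…+ρ^3) ≥ 21−10.
ρ+…+ρ^3 = 7/8·(1−(7/8)^3)/(1−7/8) = 2.3105, and (21−10)/(10−5) = 2.2000.
2.3105 ≥ 2.2000, so cooperation is sustainable.

Yes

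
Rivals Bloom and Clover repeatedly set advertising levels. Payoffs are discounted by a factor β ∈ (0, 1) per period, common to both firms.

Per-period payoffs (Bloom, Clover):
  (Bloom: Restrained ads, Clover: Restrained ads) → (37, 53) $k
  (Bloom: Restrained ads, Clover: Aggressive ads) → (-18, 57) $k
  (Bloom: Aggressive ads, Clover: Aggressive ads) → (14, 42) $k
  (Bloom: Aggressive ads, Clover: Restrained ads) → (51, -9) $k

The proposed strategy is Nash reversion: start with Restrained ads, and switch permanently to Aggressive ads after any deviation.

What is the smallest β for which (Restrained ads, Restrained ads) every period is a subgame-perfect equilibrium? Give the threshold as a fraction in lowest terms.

Bloom: cooperation gives 37 each period; deviation gives 51 once then 14 forever.
  37/(1−β) ≥ 51 + 14β/(1−β) ⇒ β ≥ 14/37.
Clover: cooperation gives 53 each period; deviation gives 57 once then 42 forever.
  β ≥ 4/15.
Both must hold, so the binding constraint is Bloom's: β ≥ 14/37.

14/37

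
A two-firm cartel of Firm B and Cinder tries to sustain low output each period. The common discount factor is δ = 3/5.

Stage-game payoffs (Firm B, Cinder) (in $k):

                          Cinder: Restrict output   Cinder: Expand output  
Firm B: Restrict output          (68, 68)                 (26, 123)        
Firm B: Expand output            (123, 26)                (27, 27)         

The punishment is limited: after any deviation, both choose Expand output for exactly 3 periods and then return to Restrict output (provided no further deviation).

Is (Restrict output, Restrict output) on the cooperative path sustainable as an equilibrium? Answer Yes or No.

No

Comparing payoff streams over the 4 periods until play realigns: cooperate → 68(1+δ+…+δ^3); deviate → 123 + 27(δ+…+δ^3).
Cooperation is sustained iff (68−27)(δ+…+δ^3) ≥ 123−68.
δ+…+δ^3 = 3/5·(1−(3/5)^3)/(1−3/5) = 1.1760, and (123−68)/(68−27) = 1.3415.
1.1760 < 1.3415, so cooperation is not sustainable.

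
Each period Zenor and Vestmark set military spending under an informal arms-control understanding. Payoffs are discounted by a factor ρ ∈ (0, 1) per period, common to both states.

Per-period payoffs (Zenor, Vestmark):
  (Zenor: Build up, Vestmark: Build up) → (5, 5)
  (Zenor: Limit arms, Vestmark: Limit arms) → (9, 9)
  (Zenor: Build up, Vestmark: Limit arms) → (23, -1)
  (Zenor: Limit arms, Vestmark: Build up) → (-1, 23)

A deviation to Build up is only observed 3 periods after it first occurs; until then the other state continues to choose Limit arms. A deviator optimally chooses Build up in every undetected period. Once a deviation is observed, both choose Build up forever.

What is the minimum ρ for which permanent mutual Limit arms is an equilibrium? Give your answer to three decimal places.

0.920

Deviating for the 3 undetected periods gains 23−9 = 14 per period over cooperation, then loses 9−5 = 4 per period forever once punishment starts.
Gain: 14(1 + ρ + … + ρ^2); loss: 4·ρ^3/(1−ρ).
No profitable deviation ⇔ 14(1−ρ^3) ≤ 4·ρ^3, i.e. ρ^3 ≥ 14/(14+4) = 7/9.
Hence ρ ≥ (7/9)^(1/3) ≈ 0.920.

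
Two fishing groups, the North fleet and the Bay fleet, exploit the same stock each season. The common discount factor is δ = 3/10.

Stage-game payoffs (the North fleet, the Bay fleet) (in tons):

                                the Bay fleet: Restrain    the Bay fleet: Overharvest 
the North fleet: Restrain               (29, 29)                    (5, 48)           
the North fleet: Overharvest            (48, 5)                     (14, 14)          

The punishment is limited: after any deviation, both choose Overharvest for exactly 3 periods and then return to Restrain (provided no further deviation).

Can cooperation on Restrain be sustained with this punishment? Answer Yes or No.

A one-shot deviation gives 48 now, then 14 for 3 periods, then back to 29.
Gain from deviating: (48−29) today; loss: (29−14) in each of the next 3 periods.
No-deviation condition: (29−14)(δ+…+δ^3) ≥ 48−29, i.e. δ+…+δ^3 ≥ 19/15.
At δ = 3/10: δ+…+δ^3 = 0.4170 < 1.2667.
So cooperation is not sustainable.

No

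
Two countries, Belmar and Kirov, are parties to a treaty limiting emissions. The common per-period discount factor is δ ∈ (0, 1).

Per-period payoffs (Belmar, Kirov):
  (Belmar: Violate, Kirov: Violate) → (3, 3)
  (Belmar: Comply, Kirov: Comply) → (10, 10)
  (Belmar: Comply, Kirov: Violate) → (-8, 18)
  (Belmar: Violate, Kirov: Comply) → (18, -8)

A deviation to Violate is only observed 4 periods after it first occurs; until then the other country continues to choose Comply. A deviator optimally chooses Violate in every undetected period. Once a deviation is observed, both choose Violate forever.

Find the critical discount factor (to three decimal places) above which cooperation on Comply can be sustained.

The best deviation is to choose Violate for all 4 undetected periods, earning 18 each, then 3 forever once detected.
Deviation value: 18(1−δ^4)/(1−δ) + 3δ^4/(1−δ); cooperation value: 10/(1−δ).
IC: 10 ≥ 18(1−δ^4) + 3δ^4 = 18 − 15δ^4.
So δ^4 ≥ 8/15, giving δ ≥ (8/15)^(1/4) ≈ 0.855.

0.855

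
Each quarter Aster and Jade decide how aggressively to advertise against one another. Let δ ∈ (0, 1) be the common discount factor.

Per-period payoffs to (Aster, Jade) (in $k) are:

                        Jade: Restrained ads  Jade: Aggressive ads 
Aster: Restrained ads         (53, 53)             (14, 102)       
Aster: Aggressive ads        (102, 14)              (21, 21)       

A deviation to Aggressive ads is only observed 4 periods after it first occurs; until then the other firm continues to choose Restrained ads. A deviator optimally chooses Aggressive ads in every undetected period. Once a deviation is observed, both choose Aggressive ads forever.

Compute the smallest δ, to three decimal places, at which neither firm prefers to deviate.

0.882

A deviator earns 102 for 4 periods, then 21 forever; cooperating earns 53 forever. Multiplying the IC by (1−δ):
53 ≥ 102(1−δ^4) + 21δ^4, so 81·δ^4 ≥ 49 and δ^4 ≥ 49/81.
δ ≥ (49/81)^(1/4) ≈ 0.882.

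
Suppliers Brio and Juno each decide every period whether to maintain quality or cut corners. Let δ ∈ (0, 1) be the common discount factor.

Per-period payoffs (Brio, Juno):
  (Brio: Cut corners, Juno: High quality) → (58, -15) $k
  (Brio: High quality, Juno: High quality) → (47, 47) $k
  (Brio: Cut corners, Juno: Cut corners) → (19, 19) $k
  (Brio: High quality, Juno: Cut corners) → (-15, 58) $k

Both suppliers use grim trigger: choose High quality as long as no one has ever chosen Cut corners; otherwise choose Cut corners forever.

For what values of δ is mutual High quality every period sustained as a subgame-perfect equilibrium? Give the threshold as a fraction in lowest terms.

11/39

Cooperation forever yields 47 each period: 47/(1−δ).
Deviating yields 58 once, then 19 forever: 58 + 19δ/(1−δ).
No profitable deviation requires 47/(1−δ) ≥ 58 + 19δ/(1−δ).
Multiplying by (1−δ): 47 ≥ 58(1−δ) + 19δ = 58 − 39δ.
So 39δ ≥ 11, i.e. δ ≥ 11/39.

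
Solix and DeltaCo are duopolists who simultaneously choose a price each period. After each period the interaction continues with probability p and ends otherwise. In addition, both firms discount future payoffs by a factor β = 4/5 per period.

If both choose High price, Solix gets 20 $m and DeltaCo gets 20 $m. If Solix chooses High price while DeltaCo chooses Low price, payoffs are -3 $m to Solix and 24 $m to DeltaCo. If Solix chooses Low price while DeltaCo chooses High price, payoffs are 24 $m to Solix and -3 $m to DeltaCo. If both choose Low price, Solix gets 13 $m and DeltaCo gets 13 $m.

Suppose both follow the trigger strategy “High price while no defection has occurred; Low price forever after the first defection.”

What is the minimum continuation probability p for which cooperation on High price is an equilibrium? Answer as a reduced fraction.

5/11

Expected continuation weight on next period's payoff is β·p = 4/5·p, which plays the role of the discount factor.
Cooperation requires 4/5·p ≥ (24−20)/(24−13) = 4/11, hence p ≥ 5/11.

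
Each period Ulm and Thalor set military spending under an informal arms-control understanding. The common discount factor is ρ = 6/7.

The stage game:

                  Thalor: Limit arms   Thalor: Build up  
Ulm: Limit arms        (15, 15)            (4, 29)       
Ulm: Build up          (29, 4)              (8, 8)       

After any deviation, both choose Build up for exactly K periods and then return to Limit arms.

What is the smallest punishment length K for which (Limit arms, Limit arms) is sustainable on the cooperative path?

Need Σ_{k=1}^{K} ρ^k ≥ (29−15)/(15−8) = 2.0000 at ρ = 6/7.
At K = 2 the sum is 1.5918 < 2.0000; at K = 3 it is 2.2216 ≥ 2.0000.
So the minimum punishment length is K = 3.

3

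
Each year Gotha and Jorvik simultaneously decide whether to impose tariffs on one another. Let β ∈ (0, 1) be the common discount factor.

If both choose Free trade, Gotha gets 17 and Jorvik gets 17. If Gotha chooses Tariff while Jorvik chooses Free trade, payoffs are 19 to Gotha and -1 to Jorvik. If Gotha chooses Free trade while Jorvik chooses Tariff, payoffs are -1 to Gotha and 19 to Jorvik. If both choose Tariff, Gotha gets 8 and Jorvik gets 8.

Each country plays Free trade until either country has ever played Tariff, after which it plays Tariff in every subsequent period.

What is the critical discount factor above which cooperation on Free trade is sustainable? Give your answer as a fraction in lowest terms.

17/(1−β) ≥ 19 + 8β/(1−β)
17 ≥ 19 − 11β
β ≥ 2/11.

2/11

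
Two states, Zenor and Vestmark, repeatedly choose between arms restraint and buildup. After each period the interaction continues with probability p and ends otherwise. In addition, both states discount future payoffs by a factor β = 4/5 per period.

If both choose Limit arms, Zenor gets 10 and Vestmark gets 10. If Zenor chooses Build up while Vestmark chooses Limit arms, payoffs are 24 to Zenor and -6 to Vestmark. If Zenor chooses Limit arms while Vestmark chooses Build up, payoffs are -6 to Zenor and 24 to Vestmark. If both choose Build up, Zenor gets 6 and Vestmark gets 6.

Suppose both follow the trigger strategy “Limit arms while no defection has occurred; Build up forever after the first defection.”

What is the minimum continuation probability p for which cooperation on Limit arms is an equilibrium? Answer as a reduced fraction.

35/36

Expected continuation weight on next period's payoff is β·p = 4/5·p, which plays the role of the discount factor.
Cooperation requires 4/5·p ≥ (24−10)/(24−6) = 7/9, hence p ≥ 35/36.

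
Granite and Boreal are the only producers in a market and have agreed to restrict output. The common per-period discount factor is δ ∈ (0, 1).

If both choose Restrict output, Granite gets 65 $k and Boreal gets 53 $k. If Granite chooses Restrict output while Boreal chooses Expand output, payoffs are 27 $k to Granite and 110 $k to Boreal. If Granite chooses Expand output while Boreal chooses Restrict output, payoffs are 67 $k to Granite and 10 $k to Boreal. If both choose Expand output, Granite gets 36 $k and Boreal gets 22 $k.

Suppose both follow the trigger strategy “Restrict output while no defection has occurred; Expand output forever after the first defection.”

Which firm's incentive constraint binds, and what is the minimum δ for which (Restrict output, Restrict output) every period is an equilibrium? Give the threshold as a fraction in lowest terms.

Granite: cooperation gives 65 each period; deviation gives 67 once then 36 forever.
  65/(1−δ) ≥ 67 + 36δ/(1−δ) ⇒ δ ≥ 2/31.
Boreal: cooperation gives 53 each period; deviation gives 110 once then 22 forever.
  δ ≥ 57/88.
Both must hold, so the binding constraint is Boreal's: δ ≥ 57/88.

Boreal; δ ≥ 57/88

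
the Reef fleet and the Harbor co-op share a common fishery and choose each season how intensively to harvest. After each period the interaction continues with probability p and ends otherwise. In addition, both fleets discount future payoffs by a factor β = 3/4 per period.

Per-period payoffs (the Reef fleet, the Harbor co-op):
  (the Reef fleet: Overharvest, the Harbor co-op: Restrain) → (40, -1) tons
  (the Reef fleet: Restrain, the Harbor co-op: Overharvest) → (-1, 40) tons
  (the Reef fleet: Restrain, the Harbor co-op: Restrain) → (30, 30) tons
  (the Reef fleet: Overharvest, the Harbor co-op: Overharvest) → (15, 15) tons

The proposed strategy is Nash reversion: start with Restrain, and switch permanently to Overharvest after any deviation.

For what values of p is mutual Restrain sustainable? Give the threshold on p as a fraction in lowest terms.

Expected continuation weight on next period's payoff is β·p = 3/4·p, which plays the role of the discount factor.
Cooperation requires 3/4·p ≥ (40−30)/(40−15) = 2/5, hence p ≥ 8/15.

8/15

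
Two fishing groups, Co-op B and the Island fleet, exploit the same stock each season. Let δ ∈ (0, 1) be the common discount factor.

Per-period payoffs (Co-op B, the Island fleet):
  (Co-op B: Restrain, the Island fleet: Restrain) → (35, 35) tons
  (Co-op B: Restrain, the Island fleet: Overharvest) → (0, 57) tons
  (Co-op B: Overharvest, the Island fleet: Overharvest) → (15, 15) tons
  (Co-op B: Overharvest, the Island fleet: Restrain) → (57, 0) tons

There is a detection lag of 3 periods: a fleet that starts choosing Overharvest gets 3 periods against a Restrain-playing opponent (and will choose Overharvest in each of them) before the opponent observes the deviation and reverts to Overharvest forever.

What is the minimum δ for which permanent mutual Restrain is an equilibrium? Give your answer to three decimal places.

A deviator earns 57 for 3 periods, then 15 forever; cooperating earns 35 forever. Multiplying the IC by (1−δ):
35 ≥ 57(1−δ^3) + 15δ^3, so 42·δ^3 ≥ 22 and δ^3 ≥ 11/21.
δ ≥ (11/21)^(1/3) ≈ 0.806.

0.806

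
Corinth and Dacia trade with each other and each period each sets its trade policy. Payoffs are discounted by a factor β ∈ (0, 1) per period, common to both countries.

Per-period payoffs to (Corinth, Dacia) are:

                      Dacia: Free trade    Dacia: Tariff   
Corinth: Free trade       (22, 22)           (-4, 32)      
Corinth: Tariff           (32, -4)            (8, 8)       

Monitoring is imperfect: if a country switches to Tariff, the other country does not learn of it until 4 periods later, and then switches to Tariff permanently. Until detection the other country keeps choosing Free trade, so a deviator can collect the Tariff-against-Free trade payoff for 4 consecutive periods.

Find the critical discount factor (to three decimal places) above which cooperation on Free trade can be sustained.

Deviating for the 4 undetected periods gains 32−22 = 10 per period over cooperation, then loses 22−8 = 14 per period forever once punishment starts.
Gain: 10(1 + β + … + β^3); loss: 14·β^4/(1−β).
No profitable deviation ⇔ 10(1−β^4) ≤ 14·β^4, i.e. β^4 ≥ 10/(10+14) = 5/12.
Hence β ≥ (5/12)^(1/4) ≈ 0.803.

0.803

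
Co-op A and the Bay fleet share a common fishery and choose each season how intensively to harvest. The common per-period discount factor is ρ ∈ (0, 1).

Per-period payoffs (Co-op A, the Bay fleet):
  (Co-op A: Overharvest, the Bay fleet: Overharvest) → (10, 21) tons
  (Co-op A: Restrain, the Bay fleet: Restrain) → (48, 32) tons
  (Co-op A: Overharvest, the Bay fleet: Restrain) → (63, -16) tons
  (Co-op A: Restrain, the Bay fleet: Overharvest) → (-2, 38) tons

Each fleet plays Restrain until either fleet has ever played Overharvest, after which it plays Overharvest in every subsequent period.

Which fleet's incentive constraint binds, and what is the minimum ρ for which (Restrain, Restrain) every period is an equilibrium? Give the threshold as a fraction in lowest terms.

the Bay fleet; ρ ≥ 6/17

For Co-op A: deviation gain 63−48 = 15, per-period punishment loss 48−10 = 38. IC gives ρ ≥ 15/53.
For the Bay fleet: gain 6, loss 11 per period, so ρ ≥ 6/17.
The tighter constraint is the Bay fleet's, so cooperation needs ρ ≥ 6/17.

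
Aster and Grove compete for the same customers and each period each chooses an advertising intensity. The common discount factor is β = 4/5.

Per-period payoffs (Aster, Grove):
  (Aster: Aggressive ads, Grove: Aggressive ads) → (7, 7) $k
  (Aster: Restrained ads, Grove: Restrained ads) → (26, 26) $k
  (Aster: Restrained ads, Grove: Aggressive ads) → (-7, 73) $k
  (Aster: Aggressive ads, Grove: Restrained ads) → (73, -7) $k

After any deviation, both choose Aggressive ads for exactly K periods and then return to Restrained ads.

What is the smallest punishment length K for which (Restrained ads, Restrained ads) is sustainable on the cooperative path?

5

No profitable deviation requires (26−7)(β+…+β^K) ≥ 73−26, i.e. β+…+β^K ≥ 47/19 ≈ 2.4737.
With β = 4/5, the partial sums are K=1: 0.8000, K=2: 1.4400, K=3: 1.9520, K=4: 2.3616, K=5: 2.6893.
K = 5 is the first length at which the sum reaches 2.4737.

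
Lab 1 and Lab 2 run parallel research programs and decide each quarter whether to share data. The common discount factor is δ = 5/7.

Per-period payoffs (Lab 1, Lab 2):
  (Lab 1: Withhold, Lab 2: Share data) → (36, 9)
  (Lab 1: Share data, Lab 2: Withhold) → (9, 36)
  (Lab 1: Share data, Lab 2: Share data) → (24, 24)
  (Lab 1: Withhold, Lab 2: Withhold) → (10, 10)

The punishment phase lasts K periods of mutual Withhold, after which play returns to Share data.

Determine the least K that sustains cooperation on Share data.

Need Σ_{k=1}^{K} δ^k ≥ (36−24)/(24−10) = 0.8571 at δ = 5/7.
At K = 1 the sum is 0.7143 < 0.8571; at K = 2 it is 1.2245 ≥ 0.8571.
So the minimum punishment length is K = 2.

2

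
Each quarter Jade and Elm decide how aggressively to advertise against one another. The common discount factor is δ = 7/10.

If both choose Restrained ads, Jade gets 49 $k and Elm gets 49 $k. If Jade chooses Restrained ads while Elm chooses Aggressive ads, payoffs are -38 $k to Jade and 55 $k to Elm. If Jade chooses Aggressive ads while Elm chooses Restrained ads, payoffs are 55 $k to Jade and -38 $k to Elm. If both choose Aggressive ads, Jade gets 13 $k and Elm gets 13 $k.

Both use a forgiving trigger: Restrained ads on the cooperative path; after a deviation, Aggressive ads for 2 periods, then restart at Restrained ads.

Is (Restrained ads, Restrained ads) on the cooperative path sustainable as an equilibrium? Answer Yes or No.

A one-shot deviation gives 55 now, then 13 for 2 periods, then back to 49.
Gain from deviating: (55−49) today; loss: (49−13) in each of the next 2 periods.
No-deviation condition: (49−13)(δ+…+δ^2) ≥ 55−49, i.e. δ+…+δ^2 ≥ 1/6.
At δ = 7/10: δ+…+δ^2 = 1.1900 ≥ 0.1667.
So cooperation is sustainable.

Yes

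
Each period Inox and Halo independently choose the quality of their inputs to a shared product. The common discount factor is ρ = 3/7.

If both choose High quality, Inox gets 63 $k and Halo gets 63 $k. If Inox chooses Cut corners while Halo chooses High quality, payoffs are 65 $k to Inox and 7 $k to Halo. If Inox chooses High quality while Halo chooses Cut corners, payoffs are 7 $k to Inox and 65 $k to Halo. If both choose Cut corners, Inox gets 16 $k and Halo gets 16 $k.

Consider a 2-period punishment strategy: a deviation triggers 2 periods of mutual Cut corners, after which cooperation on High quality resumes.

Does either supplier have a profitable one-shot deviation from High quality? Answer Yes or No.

A one-shot deviation gives 65 now, then 16 for 2 periods, then back to 63.
Gain from deviating: (65−63) today; loss: (63−16) in each of the next 2 periods.
No-deviation condition: (63−16)(ρ+…+ρ^2) ≥ 65−63, i.e. ρ+…+ρ^2 ≥ 2/47.
At ρ = 3/7: ρ+…+ρ^2 = 0.6122 ≥ 0.0426.
So cooperation is sustainable.

No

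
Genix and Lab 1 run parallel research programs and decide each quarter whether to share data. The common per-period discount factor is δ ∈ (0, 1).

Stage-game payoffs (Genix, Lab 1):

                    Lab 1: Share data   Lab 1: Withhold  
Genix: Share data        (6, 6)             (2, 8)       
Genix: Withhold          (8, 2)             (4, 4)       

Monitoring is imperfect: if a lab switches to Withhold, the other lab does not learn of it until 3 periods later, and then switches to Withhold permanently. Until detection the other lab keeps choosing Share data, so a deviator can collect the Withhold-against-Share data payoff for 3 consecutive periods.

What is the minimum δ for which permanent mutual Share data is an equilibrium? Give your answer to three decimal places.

The best deviation is to choose Withhold for all 3 undetected periods, earning 8 each, then 4 forever once detected.
Deviation value: 8(1−δ^3)/(1−δ) + 4δ^3/(1−δ); cooperation value: 6/(1−δ).
IC: 6 ≥ 8(1−δ^3) + 4δ^3 = 8 − 4δ^3.
So δ^3 ≥ 2/4 = 1/2, giving δ ≥ (1/2)^(1/3) ≈ 0.794.

0.794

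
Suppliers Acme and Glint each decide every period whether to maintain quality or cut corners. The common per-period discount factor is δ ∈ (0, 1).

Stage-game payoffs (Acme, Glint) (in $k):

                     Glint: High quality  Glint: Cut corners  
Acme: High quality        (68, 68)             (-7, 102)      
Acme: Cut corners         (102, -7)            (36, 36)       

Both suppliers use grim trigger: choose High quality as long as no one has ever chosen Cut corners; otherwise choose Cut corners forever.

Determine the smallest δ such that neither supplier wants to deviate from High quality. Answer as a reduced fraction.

Under grim trigger the critical discount factor is (T−C)/(T−P) with T = 102, C = 68, P = 36.
δ* = (102−68)/(102−36) = 34/66 = 17/33.

17/33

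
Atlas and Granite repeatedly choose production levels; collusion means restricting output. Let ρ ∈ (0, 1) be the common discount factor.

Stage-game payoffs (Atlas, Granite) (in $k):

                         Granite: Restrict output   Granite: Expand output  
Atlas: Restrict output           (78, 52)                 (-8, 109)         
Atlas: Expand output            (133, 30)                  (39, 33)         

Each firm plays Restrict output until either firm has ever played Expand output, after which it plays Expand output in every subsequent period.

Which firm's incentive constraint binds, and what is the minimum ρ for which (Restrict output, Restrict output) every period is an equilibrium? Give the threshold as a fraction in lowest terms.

Granite; ρ ≥ 3/4

Atlas: cooperation gives 78 each period; deviation gives 133 once then 39 forever.
  78/(1−ρ) ≥ 133 + 39ρ/(1−ρ) ⇒ ρ ≥ 55/94.
Granite: cooperation gives 52 each period; deviation gives 109 once then 33 forever.
  ρ ≥ 57/76 = 3/4.
Both must hold, so the binding constraint is Granite's: ρ ≥ 3/4.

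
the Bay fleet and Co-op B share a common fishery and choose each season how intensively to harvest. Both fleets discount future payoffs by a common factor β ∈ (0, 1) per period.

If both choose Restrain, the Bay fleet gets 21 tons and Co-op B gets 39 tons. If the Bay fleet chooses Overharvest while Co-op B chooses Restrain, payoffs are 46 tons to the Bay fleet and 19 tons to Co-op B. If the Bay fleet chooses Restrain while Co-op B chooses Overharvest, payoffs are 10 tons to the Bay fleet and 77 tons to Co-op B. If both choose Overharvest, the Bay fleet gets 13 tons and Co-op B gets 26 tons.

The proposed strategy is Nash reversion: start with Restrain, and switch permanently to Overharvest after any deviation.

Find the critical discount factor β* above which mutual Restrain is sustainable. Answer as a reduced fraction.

25/33

the Bay fleet: cooperation gives 21 each period; deviation gives 46 once then 13 forever.
  21/(1−β) ≥ 46 + 13β/(1−β) ⇒ β ≥ 25/33.
Co-op B: cooperation gives 39 each period; deviation gives 77 once then 26 forever.
  β ≥ 38/51.
Both must hold, so the binding constraint is the Bay fleet's: β ≥ 25/33.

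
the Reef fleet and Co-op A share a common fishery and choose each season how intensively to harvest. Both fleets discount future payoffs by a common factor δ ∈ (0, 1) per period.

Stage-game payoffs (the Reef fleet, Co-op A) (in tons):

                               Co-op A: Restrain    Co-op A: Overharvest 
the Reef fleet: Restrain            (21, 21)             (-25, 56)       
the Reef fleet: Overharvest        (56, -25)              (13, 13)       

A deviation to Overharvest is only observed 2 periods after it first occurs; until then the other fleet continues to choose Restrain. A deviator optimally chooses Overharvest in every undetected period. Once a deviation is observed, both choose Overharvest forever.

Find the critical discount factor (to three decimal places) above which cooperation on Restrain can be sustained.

0.902

Deviating for the 2 undetected periods gains 56−21 = 35 per period over cooperation, then loses 21−13 = 8 per period forever once punishment starts.
Gain: 35(1 + δ + … + δ^1); loss: 8·δ^2/(1−δ).
No profitable deviation ⇔ 35(1−δ^2) ≤ 8·δ^2, i.e. δ^2 ≥ 35/(35+8) = 35/43.
Hence δ ≥ (35/43)^(1/2) ≈ 0.902.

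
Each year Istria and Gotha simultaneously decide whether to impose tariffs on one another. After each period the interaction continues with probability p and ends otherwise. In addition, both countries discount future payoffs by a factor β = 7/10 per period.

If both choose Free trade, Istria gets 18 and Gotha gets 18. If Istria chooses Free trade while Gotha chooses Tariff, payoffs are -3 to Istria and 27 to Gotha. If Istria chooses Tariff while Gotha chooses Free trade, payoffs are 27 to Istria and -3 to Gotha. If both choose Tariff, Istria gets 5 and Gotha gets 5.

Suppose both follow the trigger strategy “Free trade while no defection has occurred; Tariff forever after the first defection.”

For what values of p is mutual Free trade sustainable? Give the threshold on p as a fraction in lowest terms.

Expected continuation weight on next period's payoff is β·p = 7/10·p, which plays the role of the discount factor.
Cooperation requires 7/10·p ≥ (27−18)/(27−5) = 9/22, hence p ≥ 45/77.

45/77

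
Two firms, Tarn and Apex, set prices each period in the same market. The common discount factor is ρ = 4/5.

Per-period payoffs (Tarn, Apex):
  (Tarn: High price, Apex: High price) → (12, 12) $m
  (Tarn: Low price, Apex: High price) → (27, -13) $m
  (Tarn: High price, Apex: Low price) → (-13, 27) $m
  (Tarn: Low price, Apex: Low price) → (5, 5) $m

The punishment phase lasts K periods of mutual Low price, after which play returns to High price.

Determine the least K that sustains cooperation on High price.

4

IC: ρ(1−ρ^K)/(1−ρ) ≥ (27−12)/(12−5) = 15/7.
With ρ = 4/5: need 1 − ρ^K ≥ 15/7·(1−4/5)/(4/5), i.e. ρ^K ≤ 0.4643.
Since (4/5)^3 = 0.5120 and (4/5)^4 = 0.4096, the smallest such K is 4.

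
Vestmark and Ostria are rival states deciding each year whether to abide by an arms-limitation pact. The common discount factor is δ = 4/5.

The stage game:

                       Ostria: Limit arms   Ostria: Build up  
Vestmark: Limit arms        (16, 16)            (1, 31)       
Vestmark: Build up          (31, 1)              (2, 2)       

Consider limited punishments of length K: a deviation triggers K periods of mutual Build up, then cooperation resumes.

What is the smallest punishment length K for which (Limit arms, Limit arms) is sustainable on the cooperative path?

2

Need Σ_{k=1}^{K} δ^k ≥ (31−16)/(16−2) = 1.0714 at δ = 4/5.
At K = 1 the sum is 0.8000 < 1.0714; at K = 2 it is 1.4400 ≥ 1.0714.
So the minimum punishment length is K = 2.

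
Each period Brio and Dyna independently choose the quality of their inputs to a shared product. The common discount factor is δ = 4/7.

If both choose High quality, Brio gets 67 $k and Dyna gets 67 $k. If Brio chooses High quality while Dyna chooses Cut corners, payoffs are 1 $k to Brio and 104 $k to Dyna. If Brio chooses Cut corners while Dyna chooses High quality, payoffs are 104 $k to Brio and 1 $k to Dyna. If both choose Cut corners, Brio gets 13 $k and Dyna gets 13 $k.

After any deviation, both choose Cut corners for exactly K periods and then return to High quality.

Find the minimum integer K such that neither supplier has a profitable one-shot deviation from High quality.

Need Σ_{k=1}^{K} δ^k ≥ (104−67)/(67−13) = 0.6852 at δ = 4/7.
At K = 1 the sum is 0.5714 < 0.6852; at K = 2 it is 0.8980 ≥ 0.6852.
So the minimum punishment length is K = 2.

2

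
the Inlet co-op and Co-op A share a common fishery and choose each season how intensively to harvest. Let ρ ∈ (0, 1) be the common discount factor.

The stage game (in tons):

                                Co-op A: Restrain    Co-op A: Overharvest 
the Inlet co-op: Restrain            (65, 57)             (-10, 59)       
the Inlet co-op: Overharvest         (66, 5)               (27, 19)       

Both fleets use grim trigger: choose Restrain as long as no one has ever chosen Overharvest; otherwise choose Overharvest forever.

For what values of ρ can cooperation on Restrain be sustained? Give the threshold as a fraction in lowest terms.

the Inlet co-op: cooperation gives 65 each period; deviation gives 66 once then 27 forever.
  65/(1−ρ) ≥ 66 + 27ρ/(1−ρ) ⇒ ρ ≥ 1/39.
Co-op A: cooperation gives 57 each period; deviation gives 59 once then 19 forever.
  ρ ≥ 2/40 = 1/20.
Both must hold, so the binding constraint is Co-op A's: ρ ≥ 1/20.

1/20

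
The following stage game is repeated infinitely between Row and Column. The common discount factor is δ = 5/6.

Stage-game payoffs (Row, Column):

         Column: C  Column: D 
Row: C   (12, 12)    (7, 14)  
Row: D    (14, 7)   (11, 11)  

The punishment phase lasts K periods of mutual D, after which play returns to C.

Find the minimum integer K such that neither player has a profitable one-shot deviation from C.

Need Σ_{k=1}^{K} δ^k ≥ (14−12)/(12−11) = 2.0000 at δ = 5/6.
At K = 2 the sum is 1.5278 < 2.0000; at K = 3 it is 2.1065 ≥ 2.0000.
So the minimum punishment length is K = 3.

3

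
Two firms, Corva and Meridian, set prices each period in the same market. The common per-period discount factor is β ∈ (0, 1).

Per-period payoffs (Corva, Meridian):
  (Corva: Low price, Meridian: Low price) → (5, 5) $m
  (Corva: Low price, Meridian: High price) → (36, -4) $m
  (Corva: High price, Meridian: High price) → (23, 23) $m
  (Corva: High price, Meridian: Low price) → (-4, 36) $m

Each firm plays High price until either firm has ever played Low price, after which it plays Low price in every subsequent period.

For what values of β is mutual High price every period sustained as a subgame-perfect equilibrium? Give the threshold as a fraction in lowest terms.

13/31

One-period gain from deviating is 36 − 23 = 13. The loss is 23 − 5 = 18 in every subsequent period, with present value 18·β/(1−β).
Deviation is unprofitable when 18·β/(1−β) ≥ 13, i.e. β/(1−β) ≥ 13/18.
Equivalently β ≥ 13/(13+18) = 13/31.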